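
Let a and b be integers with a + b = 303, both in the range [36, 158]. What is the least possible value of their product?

22910

For a fixed sum, ab is smallest when a and b are as far apart as possible.
The extreme feasible split is a = 145, b = 158, giving ab = 22910.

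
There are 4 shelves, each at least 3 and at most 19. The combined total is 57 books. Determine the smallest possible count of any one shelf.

To make one shelf as small as possible, make the other 3 as large as possible.
The other 3 can take up 3 × 19 = 57 ≥ 57 − 3, so one shelf can sit at its floor of 3.
Achievable: one at 3 and the other 3 totalling 54, which fits since 3 × 3 ≤ 54 ≤ 3 × 19.

3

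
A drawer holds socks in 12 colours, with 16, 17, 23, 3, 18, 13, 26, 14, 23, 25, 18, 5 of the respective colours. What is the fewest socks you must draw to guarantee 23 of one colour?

In the worst case you take as many as possible of each colour without reaching 23: 16 + 17 + 22 + 3 + 18 + 13 + 22 + 14 + 22 + 22 + 18 + 5 = 192.
The next one must give 23 of some colour, so 192 + 1 = 193.

193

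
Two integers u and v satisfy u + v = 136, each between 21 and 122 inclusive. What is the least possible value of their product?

Since u + v is fixed, pushing one of them to its bound minimizes the product.
At the endpoint u = 21, v = 136 − 21 = 115, so uv = 21 × 115 = 2415.

2415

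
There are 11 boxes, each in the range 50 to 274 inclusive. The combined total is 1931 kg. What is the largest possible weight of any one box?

To make one box as large as possible, make the other 10 as small as possible.
The other 10 contribute at least 10 × 50 = 500, leaving at most 1931 − 500 = 1431.
But each box is capped at 274, so the maximum is 274.
Achievable: one at 274 and the other 10 totalling 1657, which fits since 10 × 50 ≤ 1657 ≤ 10 × 274.

274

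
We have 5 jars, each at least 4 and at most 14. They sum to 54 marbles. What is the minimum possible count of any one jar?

4

To make one jar as small as possible, make the other 4 as large as possible.
The other 4 can take up 4 × 14 = 56 ≥ 54 − 4, so one jar can sit at its floor of 4.
Achievable: one at 4 and the other 4 totalling 50, which fits since 4 × 4 ≤ 50 ≤ 4 × 14.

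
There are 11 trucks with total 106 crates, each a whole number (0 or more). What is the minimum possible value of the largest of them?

10

Some value must be at least ⌈106/11⌉ = 10, since 11 × 9 = 99 < 106.
Equality holds with 7 values of 10 and 4 values of 9.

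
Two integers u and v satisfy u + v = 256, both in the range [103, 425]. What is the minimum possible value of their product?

For a fixed sum, uv is smallest when u and v are as far apart as possible.
The extreme feasible split is u = 103, v = 153, giving uv = 15759.

15759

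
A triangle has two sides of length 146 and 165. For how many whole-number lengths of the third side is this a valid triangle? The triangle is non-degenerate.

The triangle inequality gives |146 − 165| < c < 146 + 165, i.e. 19 < c < 311.
So c can be any integer from 20 to 310: 291 values.

291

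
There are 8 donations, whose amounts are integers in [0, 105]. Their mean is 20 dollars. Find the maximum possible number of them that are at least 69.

The total is 8 × 20 = 160.
With k values at 69 or above and the rest at least 0, the sum is at least 0 + 69k.
Since the sum is 160, we need 69k ≤ 160, i.e. k ≤ 2.
k = 2 is achieved by 2 values at 69 and 6 at 0, total 138; add 22 to one value (staying below 69) to reach 160.

2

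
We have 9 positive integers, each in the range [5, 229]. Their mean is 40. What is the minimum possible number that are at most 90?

6

The total is 9 × 40 = 360.
If only k of them are at most 90, the other 9 − k are at least 91, so the total is at least (9 − k)·91 + k·5.
This is ≤ 360, so (9 − k)·91 + 5k ≤ 360, which gives k ≥ 6.
Exactly 6 works: 6 values at 5 and 3 at 91 total 303; raise one of the low values by 57 (still ≤ 90) to hit 360.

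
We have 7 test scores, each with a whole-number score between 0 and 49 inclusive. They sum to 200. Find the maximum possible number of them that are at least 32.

6

With k values at 32 or above and the rest at least 0, the sum is at least 0 + 32k.
Since the sum is 200, we need 32k ≤ 200, i.e. k ≤ 6.
k = 6 is achieved by 6 values at 32 and 1 at 0, total 192; add 8 to one value (staying below 32) to reach 200.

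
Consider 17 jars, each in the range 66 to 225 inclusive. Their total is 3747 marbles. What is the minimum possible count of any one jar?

147

To make one jar as small as possible, make the other 16 as large as possible.
The other 16 contribute at most 16 × 225 = 3600, leaving at least 3747 − 3600 = 147.
Since 147 ≥ 66, this is achievable: one at 147 and 16 at 225.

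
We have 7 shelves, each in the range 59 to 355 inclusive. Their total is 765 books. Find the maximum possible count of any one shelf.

To make one shelf as large as possible, make the other 6 as small as possible.
The other 6 contribute at least 6 × 59 = 354, leaving at most 765 − 354 = 411.
But each shelf is capped at 355, so the maximum is 355.
Achievable: one at 355 and the other 6 totalling 410, which fits since 6 × 59 ≤ 410 ≤ 6 × 355.

355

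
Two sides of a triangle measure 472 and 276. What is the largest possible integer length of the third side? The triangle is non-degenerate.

The third side must be less than 472 + 276 = 748.
The largest integer below 748 is 747.

747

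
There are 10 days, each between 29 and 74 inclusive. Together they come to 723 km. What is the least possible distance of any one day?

57

Minimizing one value means maximizing the remaining 9.
The other 9 contribute at most 9 × 74 = 666, leaving at least 723 − 666 = 57.
Since 57 ≥ 29, this is achievable: one at 57 and 9 at 74.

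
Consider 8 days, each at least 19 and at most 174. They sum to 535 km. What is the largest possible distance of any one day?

174

To make one day as large as possible, make the other 7 as small as possible.
The other 7 contribute at least 7 × 19 = 133, leaving at most 535 − 133 = 402.
But each day is capped at 174, so the maximum is 174.
Achievable: one at 174 and the other 7 totalling 361, which fits since 7 × 19 ≤ 361 ≤ 7 × 174.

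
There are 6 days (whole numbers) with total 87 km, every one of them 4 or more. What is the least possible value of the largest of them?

The 6 values sum to 87, so their maximum is at least ⌈87/6⌉ = 15.
Taking 3 copies of 14 and 3 copies of 15 gives exactly 87, so 15 is attained.

15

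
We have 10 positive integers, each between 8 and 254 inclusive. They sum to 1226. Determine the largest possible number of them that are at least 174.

6

With k values at 174 or above and the rest at least 8, the sum is at least 80 + 166k.
Since the sum is 1226, we need 166k ≤ 1146, i.e. k ≤ 6.
k = 6 is achieved by 6 values at 174 and 4 at 8, total 1076; add 150 to one value (staying below 174) to reach 1226.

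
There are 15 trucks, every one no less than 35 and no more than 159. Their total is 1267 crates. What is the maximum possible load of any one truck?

159

Maximizing one value means minimizing the remaining 14.
The other 14 contribute at least 14 × 35 = 490, leaving at most 1267 − 490 = 777.
But each truck is capped at 159, so the maximum is 159.
Achievable: one at 159 and the other 14 totalling 1108, which fits since 14 × 35 ≤ 1108 ≤ 14 × 159.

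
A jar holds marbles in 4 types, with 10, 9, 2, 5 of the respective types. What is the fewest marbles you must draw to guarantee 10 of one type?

26

In the worst case you take as many as possible of each type without reaching 10: 9 + 9 + 2 + 5 = 25.
The next one must give 10 of some type, so 25 + 1 = 26.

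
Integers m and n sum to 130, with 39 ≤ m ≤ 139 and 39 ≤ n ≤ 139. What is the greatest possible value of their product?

4225

For a fixed sum, the product mn is largest when m and n are as close as possible.
Taking m = 65 and n = 65 (both in [39, 139]) gives mn = 4225.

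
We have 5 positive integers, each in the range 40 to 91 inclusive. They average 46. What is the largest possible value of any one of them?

70

Maximizing one value means minimizing the remaining 4.
The total is 5 × 46 = 230.
The other 4 contribute at least 4 × 40 = 160, leaving at most 230 − 160 = 70.
Since 70 ≤ 91, this is achievable: one at 70 and 4 at 40.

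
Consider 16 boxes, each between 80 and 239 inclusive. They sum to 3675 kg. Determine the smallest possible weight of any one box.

90

To make one box as small as possible, make the other 15 as large as possible.
The other 15 contribute at most 15 × 239 = 3585, leaving at least 3675 − 3585 = 90.
Since 90 ≥ 80, this is achievable: one at 90 and 15 at 239.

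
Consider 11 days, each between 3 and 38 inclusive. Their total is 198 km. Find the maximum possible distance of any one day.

To make one day as large as possible, make the other 10 as small as possible.
The other 10 contribute at least 10 × 3 = 30, leaving at most 198 − 30 = 168.
But each day is capped at 38, so the maximum is 38.
Achievable: one at 38 and the other 10 totalling 160, which fits since 10 × 3 ≤ 160 ≤ 10 × 38.

38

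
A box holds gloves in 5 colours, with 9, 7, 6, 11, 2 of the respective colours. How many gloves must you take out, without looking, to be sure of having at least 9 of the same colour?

32

In the worst case you take as many as possible of each colour without reaching 9: 8 + 7 + 6 + 8 + 2 = 31.
The next one must give 9 of some colour, so 31 + 1 = 32.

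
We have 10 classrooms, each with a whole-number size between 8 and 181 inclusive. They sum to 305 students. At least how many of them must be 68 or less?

7

Each value above 68 is at least 69, contributing at least 69 − 8 = 61 above the floor 8.
The sum exceeds the floor total 80 by 225, so at most ⌊225/61⌋ = 3 exceed 68, and at least 7 are ≤ 68.
Exactly 7 works: 7 values at 8 and 3 at 69 total 263; raise one of the low values by 42 (still ≤ 68) to hit 305.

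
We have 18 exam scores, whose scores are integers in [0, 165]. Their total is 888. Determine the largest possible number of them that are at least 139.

If k of the values are ≥ 139, the total is ≥ 139k + 0(18 − k).
Setting 139k + 0(18 − k) ≤ 888 gives 139k ≤ 888, so k ≤ 6.
k = 6 is achieved by 6 values at 139 and 12 at 0, total 834; add 54 to one value (staying below 139) to reach 888.

6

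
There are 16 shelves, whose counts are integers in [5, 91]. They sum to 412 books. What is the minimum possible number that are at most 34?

Let j be the number exceeding 34. Then the total is ≥ 35·j + 5·(16 − j) = 80 + 30j.
So 30j ≤ 332 and j ≤ 11; hence at least 16 − 11 = 5 are ≤ 34.
Exactly 5 works: 5 values at 5 and 11 at 35 total 410; raise one of the low values by 2 (still ≤ 34) to hit 412.

5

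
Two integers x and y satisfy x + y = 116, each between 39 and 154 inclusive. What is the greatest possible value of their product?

3364

xy = x(116 − x) is maximized when x is as near 116/2 as the bounds allow.
Taking x = 58 and y = 58 (both in [39, 154]) gives xy = 3364.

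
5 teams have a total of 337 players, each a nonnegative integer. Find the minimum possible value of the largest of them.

68

Some value must be at least ⌈337/5⌉ = 68, since 5 × 67 = 335 < 337.
Equality holds with 2 values of 68 and 3 values of 67.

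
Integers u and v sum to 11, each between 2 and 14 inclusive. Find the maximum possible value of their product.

uv = u(11 − u) is maximized when u is as near 11/2 as the bounds allow.
Taking u = 5 and v = 6 (both in [2, 14]) gives uv = 30.

30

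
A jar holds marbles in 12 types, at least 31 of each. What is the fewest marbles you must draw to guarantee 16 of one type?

181

In the worst case you draw 15 of each of the 12 types: 12 × 15 = 180.
One more forces 16 of some type, so 180 + 1 = 181.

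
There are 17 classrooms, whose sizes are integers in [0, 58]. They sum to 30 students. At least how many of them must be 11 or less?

15

Each value above 11 is at least 12, contributing at least 12 − 0 = 12 above the floor 0.
The sum exceeds the floor total 0 by 30, so at most ⌊30/12⌋ = 2 exceed 11, and at least 15 are ≤ 11.
Exactly 15 works: 15 values at 0 and 2 at 12 total 24; raise one of the low values by 6 (still ≤ 11) to hit 30.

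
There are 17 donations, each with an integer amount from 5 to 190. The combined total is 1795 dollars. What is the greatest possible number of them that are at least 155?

11

With k values at 155 or above and the rest at least 5, the sum is at least 85 + 150k.
Since the sum is 1795, we need 150k ≤ 1710, i.e. k ≤ 11.
k = 11 is achieved by 11 values at 155 and 6 at 5, total 1735; add 60 to one value (staying below 155) to reach 1795.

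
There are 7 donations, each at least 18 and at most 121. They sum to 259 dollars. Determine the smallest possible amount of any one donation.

18

Minimizing one value means maximizing the remaining 6.
The other 6 can take up 6 × 121 = 726 ≥ 259 − 18, so one donation can sit at its floor of 18.
Achievable: one at 18 and the other 6 totalling 241, which fits since 6 × 18 ≤ 241 ≤ 6 × 121.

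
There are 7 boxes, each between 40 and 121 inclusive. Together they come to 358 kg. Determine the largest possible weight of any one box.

To make one box as large as possible, make the other 6 as small as possible.
The other 6 contribute at least 6 × 40 = 240, leaving at most 358 − 240 = 118.
Since 118 ≤ 121, this is achievable: one at 118 and 6 at 40.

118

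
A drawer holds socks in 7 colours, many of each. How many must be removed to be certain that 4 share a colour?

22

In the worst case you draw 3 of each of the 7 colours: 7 × 3 = 21.
One more forces 4 of some colour, so 21 + 1 = 22.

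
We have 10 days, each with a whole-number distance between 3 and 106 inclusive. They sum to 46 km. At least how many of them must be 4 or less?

Each value above 4 is at least 5, contributing at least 5 − 3 = 2 above the floor 3.
The sum exceeds the floor total 30 by 16, so at most ⌊16/2⌋ = 8 exceed 4, and at least 2 are ≤ 4.
Exactly 2 works: 2 values at 3 and 8 at 5 total 46.

2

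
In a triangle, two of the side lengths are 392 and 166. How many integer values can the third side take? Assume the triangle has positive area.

331

The triangle inequality gives |392 − 166| < c < 392 + 166, i.e. 226 < c < 558.
So c can be any integer from 227 to 557: 331 values.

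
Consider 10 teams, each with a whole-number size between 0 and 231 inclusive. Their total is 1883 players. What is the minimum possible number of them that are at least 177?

3

Each value short of 177 is at most 176, costing at least 231 − 176 = 55 against the maximum total of 2310.
We can afford to lose at most 2310 − 1883 = 427, so at most ⌊427/55⌋ = 7 fall short, and at least 3 are ≥ 177.
Exactly 3 works: 3 values at 231 and 7 at 176 total 1925; lower one of the high values by 42 (still ≥ 177) to hit 1883.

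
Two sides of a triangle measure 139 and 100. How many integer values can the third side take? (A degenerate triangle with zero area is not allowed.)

The triangle inequality gives |139 − 100| < c < 139 + 100, i.e. 39 < c < 239.
So c can be any integer from 40 to 238: 199 values.

199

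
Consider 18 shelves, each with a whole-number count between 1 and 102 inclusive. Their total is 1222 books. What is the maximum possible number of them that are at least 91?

13

If k of the values are ≥ 91, the total is ≥ 91k + 1(18 − k).
Setting 91k + 1(18 − k) ≤ 1222 gives 90k ≤ 1204, so k ≤ 13.
k = 13 is achieved by 13 values at 91 and 5 at 1, total 1188; add 34 to one value (staying below 91) to reach 1222.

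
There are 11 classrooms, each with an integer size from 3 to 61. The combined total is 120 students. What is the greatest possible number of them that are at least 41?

Suppose k of them are at least 41. Those contribute at least 41 each and the other 11 − k at least 3 each.
So the total is at least 41k + 3(11 − k) = 33 + 38k. This must be ≤ 120, giving k ≤ 2.
k = 2 is achieved by 2 values at 41 and 9 at 3, total 109; add 11 to one value (staying below 41) to reach 120.

2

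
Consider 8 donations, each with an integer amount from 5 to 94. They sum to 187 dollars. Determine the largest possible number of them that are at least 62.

Suppose k of them are at least 62. Those contribute at least 62 each and the other 8 − k at least 5 each.
So the total is at least 62k + 5(8 − k) = 40 + 57k. This must be ≤ 187, giving k ≤ 2.
k = 2 is achieved by 2 values at 62 and 6 at 5, total 154; add 33 to one value (staying below 62) to reach 187.

2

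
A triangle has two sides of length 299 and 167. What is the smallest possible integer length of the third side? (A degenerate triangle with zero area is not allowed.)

133

The third side must exceed |299 − 167| = 132.
The smallest integer above 132 is 133.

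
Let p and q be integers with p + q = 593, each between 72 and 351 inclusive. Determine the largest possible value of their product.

With p + q fixed, pq peaks when the two are closest together.
Taking p = 296 and q = 297 (both in [72, 351]) gives pq = 87912.

87912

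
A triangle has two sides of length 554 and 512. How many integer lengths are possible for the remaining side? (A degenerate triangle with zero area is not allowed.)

1023

The triangle inequality gives |554 − 512| < c < 554 + 512, i.e. 42 < c < 1066.
So c can be any integer from 43 to 1065: 1023 values.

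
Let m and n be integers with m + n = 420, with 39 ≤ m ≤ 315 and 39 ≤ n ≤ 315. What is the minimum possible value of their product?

mn = m(420 − m) is concave in m, so over [105, 315] it is minimized at an endpoint.
At the endpoint m = 105, n = 420 − 105 = 315, so mn = 105 × 315 = 33075.

33075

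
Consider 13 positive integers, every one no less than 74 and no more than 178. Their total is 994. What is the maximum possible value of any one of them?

106

Maximizing one value means minimizing the remaining 12.
The other 12 contribute at least 12 × 74 = 888, leaving at most 994 − 888 = 106.
Since 106 ≤ 178, this is achievable: one at 106 and 12 at 74.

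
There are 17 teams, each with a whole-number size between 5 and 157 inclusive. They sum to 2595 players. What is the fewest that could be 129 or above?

15

Suppose at most 17 − j of them reach 129; then j values are ≤ 128 and the rest ≤ 157.
The total is then ≤ 128·j + 157·(17 − j) = 2669 − 29j. For this to be ≥ 2595 we need j ≤ 2, so at least 17 − 2 = 15 must reach 129.
Exactly 15 works: 15 values at 157 and 2 at 128 total 2611; lower one of the high values by 16 (still ≥ 129) to hit 2595.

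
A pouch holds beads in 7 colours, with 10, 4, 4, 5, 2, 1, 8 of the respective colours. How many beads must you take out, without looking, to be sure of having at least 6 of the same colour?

In the worst case you take as many as possible of each colour without reaching 6: 5 + 4 + 4 + 5 + 2 + 1 + 5 = 26.
The next one must give 6 of some colour, so 26 + 1 = 27.

27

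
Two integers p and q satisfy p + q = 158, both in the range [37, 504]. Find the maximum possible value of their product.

For a fixed sum, the product pq is largest when p and q are as close as possible.
Taking p = 79 and q = 79 (both in [37, 504]) gives pq = 6241.

6241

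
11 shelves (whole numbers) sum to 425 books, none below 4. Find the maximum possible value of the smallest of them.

38

If every one of the 11 were at least 39, the total would be at least 11 × 39 = 429 > 425.
Taking 4 copies of 38 and 7 copies of 39 gives exactly 425, so 38 is attained.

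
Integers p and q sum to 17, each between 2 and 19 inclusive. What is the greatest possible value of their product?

With p + q fixed, pq peaks when the two are closest together.
Taking p = 8 and q = 9 (both in [2, 19]) gives pq = 72.

72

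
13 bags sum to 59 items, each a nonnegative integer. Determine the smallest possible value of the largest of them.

5

Some value must be at least ⌈59/13⌉ = 5, since 13 × 4 = 52 < 59.
Taking 6 copies of 4 and 7 copies of 5 gives exactly 59, so 5 is attained.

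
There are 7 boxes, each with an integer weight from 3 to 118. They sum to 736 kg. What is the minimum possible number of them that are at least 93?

Each value short of 93 is at most 92, costing at least 118 − 92 = 26 against the maximum total of 826.
We can afford to lose at most 826 − 736 = 90, so at most ⌊90/26⌋ = 3 fall short, and at least 4 are ≥ 93.
Exactly 4 works: 4 values at 118 and 3 at 92 total 748; lower one of the high values by 12 (still ≥ 93) to hit 736.

4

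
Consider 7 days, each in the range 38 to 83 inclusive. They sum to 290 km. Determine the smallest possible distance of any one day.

38

Minimizing one value means maximizing the remaining 6.
The other 6 can take up 6 × 83 = 498 ≥ 290 − 38, so one day can sit at its floor of 38.
Achievable: one at 38 and the other 6 totalling 252, which fits since 6 × 38 ≤ 252 ≤ 6 × 83.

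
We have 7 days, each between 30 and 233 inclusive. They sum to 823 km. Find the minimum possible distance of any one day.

30

To make one day as small as possible, make the other 6 as large as possible.
The other 6 can take up 6 × 233 = 1398 ≥ 823 − 30, so one day can sit at its floor of 30.
Achievable: one at 30 and the other 6 totalling 793, which fits since 6 × 30 ≤ 793 ≤ 6 × 233.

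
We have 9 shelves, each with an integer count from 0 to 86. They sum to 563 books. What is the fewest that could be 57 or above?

If only k of them are at least 57, the other 9 − k are at most 56, so the total is at most k·86 + (9 − k)·56.
This must reach 563, so k·86 + (9 − k)·56 ≥ 563, giving k ≥ 2.
Exactly 2 works: 2 values at 86 and 7 at 56 total 564; lower one of the high values by 1 (still ≥ 57) to hit 563.

2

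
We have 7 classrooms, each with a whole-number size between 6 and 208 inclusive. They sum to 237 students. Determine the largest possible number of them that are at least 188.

1

If k of the values are ≥ 188, the total is ≥ 188k + 6(7 − k).
Setting 188k + 6(7 − k) ≤ 237 gives 182k ≤ 195, so k ≤ 1.
k = 1 is achieved by 1 value at 188 and 6 at 6, total 224; add 13 to one value (staying below 188) to reach 237.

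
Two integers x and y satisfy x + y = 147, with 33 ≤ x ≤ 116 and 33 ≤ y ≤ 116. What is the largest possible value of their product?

5402

xy = x(147 − x) is maximized when x is as near 147/2 as the bounds allow.
Taking x = 73 and y = 74 (both in [33, 116]) gives xy = 5402.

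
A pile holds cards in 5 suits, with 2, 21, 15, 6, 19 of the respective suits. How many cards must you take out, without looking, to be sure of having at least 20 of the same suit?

62

In the worst case you take as many as possible of each suit without reaching 20: 2 + 19 + 15 + 6 + 19 = 61.
The next one must give 20 of some suit, so 61 + 1 = 62.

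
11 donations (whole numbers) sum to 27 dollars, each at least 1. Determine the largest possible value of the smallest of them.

The average is 27/11 < 3, so some value is ≤ 2.
Achievable: 6 of them at 2 and 5 at 3 total 27.

2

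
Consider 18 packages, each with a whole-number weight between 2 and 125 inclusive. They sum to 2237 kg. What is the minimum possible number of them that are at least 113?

Each value short of 113 is at most 112, costing at least 125 − 112 = 13 against the maximum total of 2250.
We can afford to lose at most 2250 − 2237 = 13, so at most ⌊13/13⌋ = 1 fall short, and at least 17 are ≥ 113.
Exactly 17 works: 17 values at 125 and 1 at 112 total 2237.

17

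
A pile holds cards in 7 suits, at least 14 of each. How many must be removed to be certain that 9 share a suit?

57

You could draw 8 of every suit without reaching 9 of any — 56 in all.
One more forces 9 of some suit, so 56 + 1 = 57.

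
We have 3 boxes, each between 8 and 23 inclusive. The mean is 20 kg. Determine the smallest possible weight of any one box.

14

Minimizing one value means maximizing the remaining 2.
The total is 3 × 20 = 60.
The other 2 contribute at most 2 × 23 = 46, leaving at least 60 − 46 = 14.
Since 14 ≥ 8, this is achievable: one at 14 and 2 at 23.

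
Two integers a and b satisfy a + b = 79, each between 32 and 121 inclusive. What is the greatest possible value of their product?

1560

ab = a(79 − a) is maximized when a is as near 79/2 as the bounds allow.
Taking a = 39 and b = 40 (both in [32, 121]) gives ab = 1560.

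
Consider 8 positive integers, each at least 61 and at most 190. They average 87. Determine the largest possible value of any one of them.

190

To make one integer as large as possible, make the other 7 as small as possible.
The total is 8 × 87 = 696.
The other 7 contribute at least 7 × 61 = 427, leaving at most 696 − 427 = 269.
But each integer is capped at 190, so the maximum is 190.
Achievable: one at 190 and the other 7 totalling 506, which fits since 7 × 61 ≤ 506 ≤ 7 × 190.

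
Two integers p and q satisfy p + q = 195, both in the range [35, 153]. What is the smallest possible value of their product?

Since p + q is fixed, pushing one of them to its bound minimizes the product.
At the endpoint p = 42, q = 195 − 42 = 153, so pq = 42 × 153 = 6426.

6426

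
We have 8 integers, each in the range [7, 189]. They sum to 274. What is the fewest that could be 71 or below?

If only k of them are at most 71, the other 8 − k are at least 72, so the total is at least (8 − k)·72 + k·7.
This is ≤ 274, so (8 − k)·72 + 7k ≤ 274, which gives k ≥ 5.
Exactly 5 works: 5 values at 7 and 3 at 72 total 251; raise one of the low values by 23 (still ≤ 71) to hit 274.

5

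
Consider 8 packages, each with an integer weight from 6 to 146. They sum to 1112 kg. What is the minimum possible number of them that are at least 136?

If only k of them are at least 136, the other 8 − k are at most 135, so the total is at most k·146 + (8 − k)·135.
This must reach 1112, so k·146 + (8 − k)·135 ≥ 1112, giving k ≥ 3.
Exactly 3 works: 3 values at 146 and 5 at 135 total 1113; lower one of the high values by 1 (still ≥ 136) to hit 1112.

3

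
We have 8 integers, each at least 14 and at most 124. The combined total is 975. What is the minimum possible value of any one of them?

Minimizing one value means maximizing the remaining 7.
The other 7 contribute at most 7 × 124 = 868, leaving at least 975 − 868 = 107.
Since 107 ≥ 14, this is achievable: one at 107 and 7 at 124.

107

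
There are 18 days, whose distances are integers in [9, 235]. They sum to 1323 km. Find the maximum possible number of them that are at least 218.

With k values at 218 or above and the rest at least 9, the sum is at least 162 + 209k.
Since the sum is 1323, we need 209k ≤ 1161, i.e. k ≤ 5.
k = 5 is achieved by 5 values at 218 and 13 at 9, total 1207; add 116 to one value (staying below 218) to reach 1323.

5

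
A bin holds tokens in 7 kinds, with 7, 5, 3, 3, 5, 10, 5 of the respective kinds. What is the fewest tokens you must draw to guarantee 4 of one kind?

In the worst case you take as many as possible of each kind without reaching 4: 3 + 3 + 3 + 3 + 3 + 3 + 3 = 21.
The next one must give 4 of some kind, so 21 + 1 = 22.

22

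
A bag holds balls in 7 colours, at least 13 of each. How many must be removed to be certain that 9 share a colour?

In the worst case you draw 8 of each of the 7 colours: 7 × 8 = 56.
One more forces 9 of some colour, so 56 + 1 = 57.

57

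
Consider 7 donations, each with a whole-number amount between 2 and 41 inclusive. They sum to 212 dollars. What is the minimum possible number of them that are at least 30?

Suppose at most 7 − j of them reach 30; then j values are ≤ 29 and the rest ≤ 41.
The total is then ≤ 29·j + 41·(7 − j) = 287 − 12j. For this to be ≥ 212 we need j ≤ 6, so at least 7 − 6 = 1 must reach 30.
Exactly 1 works: 1 value at 41 and 6 at 29 total 215; lower one of the high values by 3 (still ≥ 30) to hit 212.

1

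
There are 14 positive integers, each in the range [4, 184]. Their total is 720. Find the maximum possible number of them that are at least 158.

If k of the values are ≥ 158, the total is ≥ 158k + 4(14 − k).
Setting 158k + 4(14 − k) ≤ 720 gives 154k ≤ 664, so k ≤ 4.
k = 4 is achieved by 4 values at 158 and 10 at 4, total 672; add 48 to one value (staying below 158) to reach 720.

4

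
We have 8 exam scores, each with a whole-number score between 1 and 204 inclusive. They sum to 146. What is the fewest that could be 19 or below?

If only k of them are at most 19, the other 8 − k are at least 20, so the total is at least (8 − k)·20 + k·1.
This is ≤ 146, so (8 − k)·20 + 1k ≤ 146, which gives k ≥ 1.
Exactly 1 works: 1 value at 1 and 7 at 20 total 141; raise one of the low values by 5 (still ≤ 19) to hit 146.

1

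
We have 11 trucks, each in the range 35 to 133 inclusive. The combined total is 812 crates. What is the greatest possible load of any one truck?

133

Maximizing one value means minimizing the remaining 10.
The other 10 contribute at least 10 × 35 = 350, leaving at most 812 − 350 = 462.
But each truck is capped at 133, so the maximum is 133.
Achievable: one at 133 and the other 10 totalling 679, which fits since 10 × 35 ≤ 679 ≤ 10 × 133.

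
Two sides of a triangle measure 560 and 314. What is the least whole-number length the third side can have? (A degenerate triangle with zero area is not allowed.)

247

The third side must exceed |560 − 314| = 246.
The smallest integer above 246 is 247.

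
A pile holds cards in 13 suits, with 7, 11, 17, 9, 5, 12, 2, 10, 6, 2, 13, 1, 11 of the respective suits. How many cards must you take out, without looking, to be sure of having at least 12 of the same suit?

98

In the worst case you take as many as possible of each suit without reaching 12: 7 + 11 + 11 + 9 + 5 + 11 + 2 + 10 + 6 + 2 + 11 + 1 + 11 = 97.
The next one must give 12 of some suit, so 97 + 1 = 98.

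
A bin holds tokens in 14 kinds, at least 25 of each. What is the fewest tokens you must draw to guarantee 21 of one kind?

You could draw 20 of every kind without reaching 21 of any — 280 in all.
One more forces 21 of some kind, so 280 + 1 = 281.

281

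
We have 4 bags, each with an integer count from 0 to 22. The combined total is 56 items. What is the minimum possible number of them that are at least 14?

1

Suppose at most 4 − j of them reach 14; then j values are ≤ 13 and the rest ≤ 22.
The total is then ≤ 13·j + 22·(4 − j) = 88 − 9j. For this to be ≥ 56 we need j ≤ 3, so at least 4 − 3 = 1 must reach 14.
Exactly 1 works: 1 value at 22 and 3 at 13 total 61; lower one of the high values by 5 (still ≥ 14) to hit 56.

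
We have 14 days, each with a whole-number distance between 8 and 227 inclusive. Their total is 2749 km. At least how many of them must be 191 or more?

If only k of them are at least 191, the other 14 − k are at most 190, so the total is at most k·227 + (14 − k)·190.
This must reach 2749, so k·227 + (14 − k)·190 ≥ 2749, giving k ≥ 3.
Exactly 3 works: 3 values at 227 and 11 at 190 total 2771; lower one of the high values by 22 (still ≥ 191) to hit 2749.

3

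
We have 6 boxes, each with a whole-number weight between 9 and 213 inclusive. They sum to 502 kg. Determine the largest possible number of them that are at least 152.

3

With k values at 152 or above and the rest at least 9, the sum is at least 54 + 143k.
Since the sum is 502, we need 143k ≤ 448, i.e. k ≤ 3.
k = 3 is achieved by 3 values at 152 and 3 at 9, total 483; add 19 to one value (staying below 152) to reach 502.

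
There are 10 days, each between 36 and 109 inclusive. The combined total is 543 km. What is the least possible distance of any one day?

Minimizing one value means maximizing the remaining 9.
The other 9 can take up 9 × 109 = 981 ≥ 543 − 36, so one day can sit at its floor of 36.
Achievable: one at 36 and the other 9 totalling 507, which fits since 9 × 36 ≤ 507 ≤ 9 × 109.

36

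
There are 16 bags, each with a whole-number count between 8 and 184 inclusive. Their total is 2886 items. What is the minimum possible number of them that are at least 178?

Each value short of 178 is at most 177, costing at least 184 − 177 = 7 against the maximum total of 2944.
We can afford to lose at most 2944 − 2886 = 58, so at most ⌊58/7⌋ = 8 fall short, and at least 8 are ≥ 178.
Exactly 8 works: 8 values at 184 and 8 at 177 total 2888; lower one of the high values by 2 (still ≥ 178) to hit 2886.

8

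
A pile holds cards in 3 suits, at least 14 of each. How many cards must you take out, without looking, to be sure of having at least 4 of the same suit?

In the worst case you draw 3 of each of the 3 suits: 3 × 3 = 9.
One more forces 4 of some suit, so 9 + 1 = 10.

10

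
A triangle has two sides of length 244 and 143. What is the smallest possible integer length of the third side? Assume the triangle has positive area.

The third side must exceed |244 − 143| = 101.
The smallest integer above 101 is 102.

102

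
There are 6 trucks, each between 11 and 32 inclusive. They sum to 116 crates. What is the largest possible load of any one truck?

To make one truck as large as possible, make the other 5 as small as possible.
The other 5 contribute at least 5 × 11 = 55, leaving at most 116 − 55 = 61.
But each truck is capped at 32, so the maximum is 32.
Achievable: one at 32 and the other 5 totalling 84, which fits since 5 × 11 ≤ 84 ≤ 5 × 32.

32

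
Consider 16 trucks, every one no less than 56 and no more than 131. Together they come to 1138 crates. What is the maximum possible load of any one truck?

131

To make one truck as large as possible, make the other 15 as small as possible.
The other 15 contribute at least 15 × 56 = 840, leaving at most 1138 − 840 = 298.
But each truck is capped at 131, so the maximum is 131.
Achievable: one at 131 and the other 15 totalling 1007, which fits since 15 × 56 ≤ 1007 ≤ 15 × 131.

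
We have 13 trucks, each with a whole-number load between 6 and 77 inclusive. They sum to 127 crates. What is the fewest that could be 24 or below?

11

Each value above 24 is at least 25, contributing at least 25 − 6 = 19 above the floor 6.
The sum exceeds the floor total 78 by 49, so at most ⌊49/19⌋ = 2 exceed 24, and at least 11 are ≤ 24.
Exactly 11 works: 11 values at 6 and 2 at 25 total 116; raise one of the low values by 11 (still ≤ 24) to hit 127.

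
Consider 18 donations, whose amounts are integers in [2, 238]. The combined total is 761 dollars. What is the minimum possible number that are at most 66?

Each value above 66 is at least 67, contributing at least 67 − 2 = 65 above the floor 2.
The sum exceeds the floor total 36 by 725, so at most ⌊725/65⌋ = 11 exceed 66, and at least 7 are ≤ 66.
Exactly 7 works: 7 values at 2 and 11 at 67 total 751; raise one of the low values by 10 (still ≤ 66) to hit 761.

7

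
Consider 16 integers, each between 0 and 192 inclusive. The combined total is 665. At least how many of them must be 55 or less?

5

Let j be the number exceeding 55. Then the total is ≥ 56·j + 0·(16 − j) = 0 + 56j.
So 56j ≤ 665 and j ≤ 11; hence at least 16 − 11 = 5 are ≤ 55.
Exactly 5 works: 5 values at 0 and 11 at 56 total 616; raise one of the low values by 49 (still ≤ 55) to hit 665.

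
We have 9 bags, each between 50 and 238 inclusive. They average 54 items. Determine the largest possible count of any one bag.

86

Maximizing one value means minimizing the remaining 8.
The total is 9 × 54 = 486.
The other 8 contribute at least 8 × 50 = 400, leaving at most 486 − 400 = 86.
Since 86 ≤ 238, this is achievable: one at 86 and 8 at 50.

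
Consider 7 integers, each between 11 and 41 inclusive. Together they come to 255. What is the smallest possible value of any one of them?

To make one integer as small as possible, make the other 6 as large as possible.
The other 6 can take up 6 × 41 = 246 ≥ 255 − 11, so one integer can sit at its floor of 11.
Achievable: one at 11 and the other 6 totalling 244, which fits since 6 × 11 ≤ 244 ≤ 6 × 41.

11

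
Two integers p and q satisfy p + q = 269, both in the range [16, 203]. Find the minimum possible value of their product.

13398

For a fixed sum, pq is smallest when p and q are as far apart as possible.
The extreme feasible split is p = 66, q = 203, giving pq = 13398.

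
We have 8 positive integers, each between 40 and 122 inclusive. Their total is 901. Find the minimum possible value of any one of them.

Minimizing one value means maximizing the remaining 7.
The other 7 contribute at most 7 × 122 = 854, leaving at least 901 − 854 = 47.
Since 47 ≥ 40, this is achievable: one at 47 and 7 at 122.

47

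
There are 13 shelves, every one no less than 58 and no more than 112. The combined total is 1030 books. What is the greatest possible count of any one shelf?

112

To make one shelf as large as possible, make the other 12 as small as possible.
The other 12 contribute at least 12 × 58 = 696, leaving at most 1030 − 696 = 334.
But each shelf is capped at 112, so the maximum is 112.
Achievable: one at 112 and the other 12 totalling 918, which fits since 12 × 58 ≤ 918 ≤ 12 × 112.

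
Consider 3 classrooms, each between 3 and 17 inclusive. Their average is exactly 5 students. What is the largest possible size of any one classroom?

Maximizing one value means minimizing the remaining 2.
The total is 3 × 5 = 15.
The other 2 contribute at least 2 × 3 = 6, leaving at most 15 − 6 = 9.
Since 9 ≤ 17, this is achievable: one at 9 and 2 at 3.

9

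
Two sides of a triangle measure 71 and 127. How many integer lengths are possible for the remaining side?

141

The triangle inequality gives |71 − 127| < c < 71 + 127, i.e. 56 < c < 198.
So c can be any integer from 57 to 197: 141 values.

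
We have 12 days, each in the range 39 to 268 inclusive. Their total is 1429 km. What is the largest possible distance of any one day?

Maximizing one value means minimizing the remaining 11.
The other 11 contribute at least 11 × 39 = 429, leaving at most 1429 − 429 = 1000.
But each day is capped at 268, so the maximum is 268.
Achievable: one at 268 and the other 11 totalling 1161, which fits since 11 × 39 ≤ 1161 ≤ 11 × 268.

268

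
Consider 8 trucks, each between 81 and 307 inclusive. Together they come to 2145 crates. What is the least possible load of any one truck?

81

Minimizing one value means maximizing the remaining 7.
The other 7 can take up 7 × 307 = 2149 ≥ 2145 − 81, so one truck can sit at its floor of 81.
Achievable: one at 81 and the other 7 totalling 2064, which fits since 7 × 81 ≤ 2064 ≤ 7 × 307.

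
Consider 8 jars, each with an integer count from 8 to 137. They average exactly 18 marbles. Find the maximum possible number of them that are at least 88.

The total is 8 × 18 = 144.
With k values at 88 or above and the rest at least 8, the sum is at least 64 + 80k.
Since the sum is 144, we need 80k ≤ 80, i.e. k ≤ 1.
k = 1 is achieved by 1 value at 88 and 7 at 8, total 144.

1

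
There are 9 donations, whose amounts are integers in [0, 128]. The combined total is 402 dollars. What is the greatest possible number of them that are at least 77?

5

Suppose k of them are at least 77. Those contribute at least 77 each and the other 9 − k at least 0 each.
So the total is at least 77k + 0(9 − k) = 0 + 77k. This must be ≤ 402, giving k ≤ 5.
k = 5 is achieved by 5 values at 77 and 4 at 0, total 385; add 17 to one value (staying below 77) to reach 402.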